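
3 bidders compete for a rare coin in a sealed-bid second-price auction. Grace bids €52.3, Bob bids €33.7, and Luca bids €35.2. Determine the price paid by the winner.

The winner pays €35.2.

Ordered from highest: Grace €52.3, then Luca €35.2, then Bob €33.7.
Grace has the highest bid, so Grace wins.
The second-highest bid is €35.2, so that is what Grace pays.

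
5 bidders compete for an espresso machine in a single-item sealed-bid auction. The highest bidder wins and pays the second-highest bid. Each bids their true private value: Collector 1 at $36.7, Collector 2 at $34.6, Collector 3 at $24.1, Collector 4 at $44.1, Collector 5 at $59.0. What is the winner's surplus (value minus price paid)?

Sorted high to low: Collector 5 $59.0, then Collector 4 $44.1, then Collector 1 $36.7, then Collector 2 $34.6, then Collector 3 $24.1.
Collector 5 wins with the top bid and pays the second-highest, $44.1.
Surplus = $59.0 − $44.1 = $14.9.

Surplus = $14.9.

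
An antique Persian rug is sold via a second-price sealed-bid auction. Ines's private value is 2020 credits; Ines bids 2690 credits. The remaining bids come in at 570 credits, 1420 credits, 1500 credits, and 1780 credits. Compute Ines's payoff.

Highest competing bid: 1780 credits.
Ines's bid 2690 credits is the highest overall, so Ines wins and pays the second-highest bid, 1780 credits.
Payoff = value − price = 2020 credits − 1780 credits = 240 credits.

240 credits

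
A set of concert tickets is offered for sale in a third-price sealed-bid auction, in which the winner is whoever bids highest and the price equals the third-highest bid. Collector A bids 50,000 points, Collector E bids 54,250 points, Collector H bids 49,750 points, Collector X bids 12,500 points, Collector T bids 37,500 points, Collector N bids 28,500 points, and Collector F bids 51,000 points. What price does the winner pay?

Ordered from highest: Collector E 54,250 points, then Collector F 51,000 points, then Collector A 50,000 points, then Collector H 49,750 points, then Collector T 37,500 points, then Collector N 28,500 points, then Collector X 12,500 points.
Collector E is the highest bidder, so Collector E wins.
Under the third-price rule, the price is the third-highest bid: 50,000 points.

Price paid: 50,000 points.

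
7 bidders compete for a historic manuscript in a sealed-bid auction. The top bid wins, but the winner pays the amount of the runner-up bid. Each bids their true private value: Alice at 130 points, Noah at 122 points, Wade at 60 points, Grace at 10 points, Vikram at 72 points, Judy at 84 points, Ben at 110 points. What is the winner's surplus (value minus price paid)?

Sorted high to low: Alice 130 points; Noah 122 points; Ben 110 points; Judy 84 points; Vikram 72 points; Wade 60 points; Grace 10 points.
Alice wins with the top bid and pays the second-highest, 122 points.
Surplus = 130 points − 122 points = 8 points.

8 points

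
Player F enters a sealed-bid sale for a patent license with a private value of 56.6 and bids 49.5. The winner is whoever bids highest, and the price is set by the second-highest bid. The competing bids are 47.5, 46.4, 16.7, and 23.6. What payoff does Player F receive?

Payoff = 9.1.

Highest competing bid: 47.5.
Player F's bid 49.5 is the highest overall, so Player F wins and pays the second-highest bid, 47.5.
Payoff = value − price = 56.6 − 47.5 = 9.1.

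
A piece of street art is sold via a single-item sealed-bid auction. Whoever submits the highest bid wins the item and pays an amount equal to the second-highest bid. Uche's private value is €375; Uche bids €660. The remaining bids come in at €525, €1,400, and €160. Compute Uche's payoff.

Highest competing bid: €1,400.
Uche's bid €660 is not the highest, so Uche loses, pays nothing, and earns zero payoff.

Payoff = €0.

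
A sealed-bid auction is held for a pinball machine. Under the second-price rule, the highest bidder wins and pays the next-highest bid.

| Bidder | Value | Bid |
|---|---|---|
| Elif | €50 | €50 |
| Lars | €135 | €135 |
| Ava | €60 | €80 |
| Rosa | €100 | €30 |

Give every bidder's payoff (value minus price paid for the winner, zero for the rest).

Elif €0, Lars €55, Ava €0, Rosa €0.

Ordered from highest: Lars €135 > Ava €80 > Elif €50 > Rosa €30.
Lars has the top bid and wins; the price is the second-highest bid, €80.
Lars's payoff = €135 − €80 = €55. All other bidders lose, so their payoff is 0.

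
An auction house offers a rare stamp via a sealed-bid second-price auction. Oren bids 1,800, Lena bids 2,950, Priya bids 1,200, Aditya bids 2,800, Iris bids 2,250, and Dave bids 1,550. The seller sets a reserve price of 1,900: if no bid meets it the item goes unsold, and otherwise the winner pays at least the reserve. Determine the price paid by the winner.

Price paid: 2,800.

Sorted high to low: Lena 2,950; Aditya 2,800; Iris 2,250; Oren 1,800; Dave 1,550; Priya 1,200.
Lena has the highest bid, so Lena wins.
The second-highest bid is 2,800, which exceeds the reserve, so that sets the price.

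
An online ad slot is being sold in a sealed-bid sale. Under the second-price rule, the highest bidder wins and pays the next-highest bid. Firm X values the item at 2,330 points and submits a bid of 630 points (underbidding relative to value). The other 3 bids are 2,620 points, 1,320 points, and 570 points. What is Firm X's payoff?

Highest competing bid: 2,620 points.
Firm X's bid 630 points is not the highest, so Firm X loses, pays nothing, and earns zero payoff.

Payoff = 0 points.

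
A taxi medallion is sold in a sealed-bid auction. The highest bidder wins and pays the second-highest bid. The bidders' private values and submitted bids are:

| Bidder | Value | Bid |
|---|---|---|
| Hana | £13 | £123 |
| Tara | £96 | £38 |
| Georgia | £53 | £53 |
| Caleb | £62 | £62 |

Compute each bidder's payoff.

Sorted high to low: Hana £123, then Caleb £62, then Georgia £53, then Tara £38.
Hana has the top bid and wins; the price is the second-highest bid, £62.
Hana's payoff = £13 − £62 = -£49. All other bidders lose, so their payoff is 0.

Payoffs: Hana -£49, Tara £0, Georgia £0, Caleb £0.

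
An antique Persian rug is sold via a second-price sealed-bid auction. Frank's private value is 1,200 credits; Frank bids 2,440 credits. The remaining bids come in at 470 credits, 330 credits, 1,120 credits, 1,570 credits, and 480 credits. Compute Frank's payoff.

Frank's payoff: -370 credits.

Highest competing bid: 1,570 credits.
Frank's bid 2,440 credits is the highest overall, so Frank wins and pays the second-highest bid, 1,570 credits.
Payoff = value − price = 1,200 credits − 1,570 credits = -370 credits.
Overbidding won the item at a price above value — truthful bidding would have avoided this loss.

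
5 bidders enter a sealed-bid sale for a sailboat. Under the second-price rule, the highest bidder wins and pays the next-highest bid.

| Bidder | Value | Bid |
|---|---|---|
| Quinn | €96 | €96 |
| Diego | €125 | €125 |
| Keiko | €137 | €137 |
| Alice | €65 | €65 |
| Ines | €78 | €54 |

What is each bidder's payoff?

Ranking the bids: Keiko €137, then Diego €125, then Quinn €96, then Alice €65, then Ines €54.
Keiko has the top bid and wins; the price is the second-highest bid, €125.
Keiko's payoff = €137 − €125 = €12. All other bidders lose, so their payoff is 0.

Quinn €0, Diego €0, Keiko €12, Alice €0, Ines €0.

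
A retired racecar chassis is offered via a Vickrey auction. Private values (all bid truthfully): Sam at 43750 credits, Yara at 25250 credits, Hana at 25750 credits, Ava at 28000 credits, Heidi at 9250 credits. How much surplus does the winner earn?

Sorted high to low: Sam 43750 credits, then Ava 28000 credits, then Hana 25750 credits, then Yara 25250 credits, then Heidi 9250 credits.
Sam wins with the top bid and pays the second-highest, 28000 credits.
Surplus = 43750 credits − 28000 credits = 15750 credits.

Winner's surplus: 15750 credits.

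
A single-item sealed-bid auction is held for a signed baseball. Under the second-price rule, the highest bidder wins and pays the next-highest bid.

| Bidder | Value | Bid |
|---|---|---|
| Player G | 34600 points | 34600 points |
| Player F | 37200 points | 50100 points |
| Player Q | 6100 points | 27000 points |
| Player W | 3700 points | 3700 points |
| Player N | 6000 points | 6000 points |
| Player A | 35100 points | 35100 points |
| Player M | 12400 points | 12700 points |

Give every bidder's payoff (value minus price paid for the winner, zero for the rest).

Bids in descending order: Player F 50100 points, then Player A 35100 points, then Player G 34600 points, then Player Q 27000 points, then Player M 12700 points, then Player N 6000 points, then Player W 3700 points.
Player F has the top bid and wins; the price is the second-highest bid, 35100 points.
Player F's payoff = 37200 points − 35100 points = 2100 points. All other bidders lose, so their payoff is 0.

Player G 0 points, Player F 2100 points, Player Q 0 points, Player W 0 points, Player N 0 points, Player A 0 points, Player M 0 points.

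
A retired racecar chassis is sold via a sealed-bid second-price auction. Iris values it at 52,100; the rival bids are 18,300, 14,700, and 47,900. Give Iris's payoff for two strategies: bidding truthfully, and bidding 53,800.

The highest competing bid is 47,900.
Bidding truthfully at 52,100: Iris has the top bid, wins, and pays the second-highest bid 47,900. Payoff = 52,100 − 47,900 = 4,200.
Bidding 53,800: Iris has the top bid, wins, and pays the second-highest bid 47,900. Payoff = 52,100 − 47,900 = 4,200.

Truthful: 4,200; alternative: 4,200.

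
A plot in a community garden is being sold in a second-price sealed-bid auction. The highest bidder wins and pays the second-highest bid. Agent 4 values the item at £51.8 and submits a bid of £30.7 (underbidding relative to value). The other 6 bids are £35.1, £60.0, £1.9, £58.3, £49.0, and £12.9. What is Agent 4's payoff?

The bidder's payoff: £0.0.

Highest competing bid: £60.0.
Agent 4's bid £30.7 is not the highest, so Agent 4 loses, pays nothing, and earns zero payoff.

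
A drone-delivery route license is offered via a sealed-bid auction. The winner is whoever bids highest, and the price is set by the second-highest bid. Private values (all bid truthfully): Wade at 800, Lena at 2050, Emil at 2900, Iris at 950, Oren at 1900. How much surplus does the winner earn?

Bids in descending order: Emil 2900 > Lena 2050 > Oren 1900 > Iris 950 > Wade 800.
Emil wins with the top bid and pays the second-highest, 2050.
Surplus = 2900 − 2050 = 850.

Surplus = 850.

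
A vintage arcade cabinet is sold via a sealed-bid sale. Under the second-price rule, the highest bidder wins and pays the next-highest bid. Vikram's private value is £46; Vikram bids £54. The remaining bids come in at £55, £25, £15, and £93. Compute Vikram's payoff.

Payoff = £0.

Highest competing bid: £93.
Vikram's bid £54 is not the highest, so Vikram loses, pays nothing, and earns zero payoff.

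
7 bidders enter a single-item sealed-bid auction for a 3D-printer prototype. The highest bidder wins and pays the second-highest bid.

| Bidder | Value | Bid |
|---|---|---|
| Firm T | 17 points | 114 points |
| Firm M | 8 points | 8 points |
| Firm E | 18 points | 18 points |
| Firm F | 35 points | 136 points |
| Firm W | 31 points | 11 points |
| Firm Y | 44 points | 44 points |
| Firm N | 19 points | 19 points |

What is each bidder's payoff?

Payoffs: Firm T 0 points, Firm M 0 points, Firm E 0 points, Firm F -79 points, Firm W 0 points, Firm Y 0 points, Firm N 0 points.

Ranking the bids: Firm F 136 points > Firm T 114 points > Firm Y 44 points > Firm N 19 points > Firm E 18 points > Firm W 11 points > Firm M 8 points.
Firm F has the top bid and wins; the price is the second-highest bid, 114 points.
Firm F's payoff = 35 points − 114 points = -79 points. All other bidders lose, so their payoff is 0.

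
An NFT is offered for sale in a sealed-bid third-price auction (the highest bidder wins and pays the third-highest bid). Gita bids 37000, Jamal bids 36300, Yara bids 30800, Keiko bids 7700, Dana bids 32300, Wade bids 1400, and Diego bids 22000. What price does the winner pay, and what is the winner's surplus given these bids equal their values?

Price 32300; surplus 4700.

Bids in descending order: Gita 37000, then Jamal 36300, then Dana 32300, then Yara 30800, then Diego 22000, then Keiko 7700, then Wade 1400.
Gita is the highest bidder, so Gita wins.
Under the third-price rule, the price is the third-highest bid: 32300.
Surplus = 37000 − 32300 = 4700.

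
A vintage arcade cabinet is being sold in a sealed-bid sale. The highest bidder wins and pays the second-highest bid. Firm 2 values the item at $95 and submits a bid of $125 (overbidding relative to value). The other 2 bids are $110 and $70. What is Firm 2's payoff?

Payoff = -$15.

Highest competing bid: $110.
Firm 2's bid $125 is the highest overall, so Firm 2 wins and pays the second-highest bid, $110.
Payoff = value − price = $95 − $110 = -$15.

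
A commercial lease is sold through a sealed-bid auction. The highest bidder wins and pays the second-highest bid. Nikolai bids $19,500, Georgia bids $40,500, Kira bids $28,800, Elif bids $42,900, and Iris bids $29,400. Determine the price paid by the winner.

Ordered from highest: Elif $42,900; Georgia $40,500; Iris $29,400; Kira $28,800; Nikolai $19,500.
Elif has the highest bid, so Elif wins.
The second-highest bid is $40,500, so that is what Elif pays.

Price paid: $40,500.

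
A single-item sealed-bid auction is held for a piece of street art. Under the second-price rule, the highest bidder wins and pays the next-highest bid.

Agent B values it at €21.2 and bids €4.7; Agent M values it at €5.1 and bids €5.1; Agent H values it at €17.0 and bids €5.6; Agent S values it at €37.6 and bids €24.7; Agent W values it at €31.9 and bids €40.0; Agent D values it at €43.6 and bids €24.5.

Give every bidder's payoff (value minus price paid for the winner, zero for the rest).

Bids in descending order: Agent W €40.0; Agent S €24.7; Agent D €24.5; Agent H €5.6; Agent M €5.1; Agent B €4.7.
Agent W has the top bid and wins; the price is the second-highest bid, €24.7.
Agent W's payoff = €31.9 − €24.7 = €7.2. All other bidders lose, so their payoff is 0.

Agent B €0.0, Agent M €0.0, Agent H €0.0, Agent S €0.0, Agent W €7.2, Agent D €0.0.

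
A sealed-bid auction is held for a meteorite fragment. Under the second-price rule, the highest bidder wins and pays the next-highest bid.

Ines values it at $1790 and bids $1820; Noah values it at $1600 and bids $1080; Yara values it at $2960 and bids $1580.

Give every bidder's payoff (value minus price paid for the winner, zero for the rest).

Ordered from highest: Ines $1820; Yara $1580; Noah $1080.
Ines has the top bid and wins; the price is the second-highest bid, $1580.
Ines's payoff = $1790 − $1580 = $210. All other bidders lose, so their payoff is 0.

Ines $210, Noah $0, Yara $0.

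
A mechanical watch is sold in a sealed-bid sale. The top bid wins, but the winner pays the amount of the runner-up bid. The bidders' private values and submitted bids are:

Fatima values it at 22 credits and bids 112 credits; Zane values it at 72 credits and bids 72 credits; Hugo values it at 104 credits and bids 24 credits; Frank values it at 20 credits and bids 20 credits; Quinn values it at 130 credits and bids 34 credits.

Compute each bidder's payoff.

Sorted high to low: Fatima 112 credits > Zane 72 credits > Quinn 34 credits > Hugo 24 credits > Frank 20 credits.
Fatima has the top bid and wins; the price is the second-highest bid, 72 credits.
Fatima's payoff = 22 credits − 72 credits = -50 credits. All other bidders lose, so their payoff is 0.

Fatima -50 credits, Zane 0 credits, Hugo 0 credits, Frank 0 credits, Quinn 0 credits.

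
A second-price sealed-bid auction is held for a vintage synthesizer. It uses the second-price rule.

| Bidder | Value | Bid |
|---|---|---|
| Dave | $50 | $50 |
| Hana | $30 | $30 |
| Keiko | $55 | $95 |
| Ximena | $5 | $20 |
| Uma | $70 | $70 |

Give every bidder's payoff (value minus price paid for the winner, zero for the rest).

Ordered from highest: Keiko $95 > Uma $70 > Dave $50 > Hana $30 > Ximena $20.
Keiko has the top bid and wins; the price is the second-highest bid, $70.
Keiko's payoff = $55 − $70 = -$15. All other bidders lose, so their payoff is 0.

Payoffs: Dave $0, Hana $0, Keiko -$15, Ximena $0, Uma $0.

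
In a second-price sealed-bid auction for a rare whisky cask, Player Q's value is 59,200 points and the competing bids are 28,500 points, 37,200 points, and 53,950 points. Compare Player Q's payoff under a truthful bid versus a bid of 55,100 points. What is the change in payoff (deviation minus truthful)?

Payoff change: 0 points.

The highest competing bid is 53,950 points.
Bidding truthfully at 59,200 points: Player Q has the top bid, wins, and pays the second-highest bid 53,950 points. Payoff = 59,200 points − 53,950 points = 5,250 points.
Bidding 55,100 points: Player Q has the top bid, wins, and pays the second-highest bid 53,950 points. Payoff = 59,200 points − 53,950 points = 5,250 points.
Change = 5,250 points − 5,250 points = 0 points.
The bid only affects whether you win, not the price — here both bids land on the same side of the top rival bid, so the deviation is payoff-neutral.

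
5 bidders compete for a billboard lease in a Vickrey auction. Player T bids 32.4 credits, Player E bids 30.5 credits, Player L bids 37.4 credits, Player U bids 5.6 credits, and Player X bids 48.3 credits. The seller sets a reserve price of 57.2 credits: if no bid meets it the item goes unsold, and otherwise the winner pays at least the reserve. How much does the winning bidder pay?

unsold

Ranking the bids: Player X 48.3 credits; Player L 37.4 credits; Player T 32.4 credits; Player E 30.5 credits; Player U 5.6 credits.
The top bid 48.3 credits is below the reserve 57.2 credits, so the item goes unsold and nothing is paid.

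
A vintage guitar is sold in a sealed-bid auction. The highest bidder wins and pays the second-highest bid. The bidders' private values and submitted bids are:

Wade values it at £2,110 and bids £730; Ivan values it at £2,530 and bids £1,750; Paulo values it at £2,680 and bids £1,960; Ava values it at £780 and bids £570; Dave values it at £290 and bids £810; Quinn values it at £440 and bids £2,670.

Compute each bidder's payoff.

Wade £0, Ivan £0, Paulo £0, Ava £0, Dave £0, Quinn -£1,520.

Sorted high to low: Quinn £2,670, then Paulo £1,960, then Ivan £1,750, then Dave £810, then Wade £730, then Ava £570.
Quinn has the top bid and wins; the price is the second-highest bid, £1,960.
Quinn's payoff = £440 − £1,960 = -£1,520. All other bidders lose, so their payoff is 0.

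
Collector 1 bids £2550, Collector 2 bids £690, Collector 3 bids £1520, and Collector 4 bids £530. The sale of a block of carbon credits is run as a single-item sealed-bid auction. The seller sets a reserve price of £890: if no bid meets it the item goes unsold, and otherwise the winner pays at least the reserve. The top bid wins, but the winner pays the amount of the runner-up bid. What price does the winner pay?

Price paid: £1520.

Bids in descending order: Collector 1 £2550; Collector 3 £1520; Collector 2 £690; Collector 4 £530.
Collector 1 has the highest bid, so Collector 1 wins.
The second-highest bid is £1520, which exceeds the reserve, so that sets the price.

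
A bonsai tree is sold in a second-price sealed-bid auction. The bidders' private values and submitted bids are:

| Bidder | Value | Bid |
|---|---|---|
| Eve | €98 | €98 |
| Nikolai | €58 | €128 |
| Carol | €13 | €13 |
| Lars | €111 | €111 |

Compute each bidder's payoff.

Ranking the bids: Nikolai €128 > Lars €111 > Eve €98 > Carol €13.
Nikolai has the top bid and wins; the price is the second-highest bid, €111.
Nikolai's payoff = €58 − €111 = -€53. All other bidders lose, so their payoff is 0.

Eve €0, Nikolai -€53, Carol €0, Lars €0.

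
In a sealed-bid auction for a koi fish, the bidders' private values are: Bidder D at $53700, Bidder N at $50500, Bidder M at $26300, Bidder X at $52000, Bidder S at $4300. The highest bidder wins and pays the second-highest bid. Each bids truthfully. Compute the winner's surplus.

Winner's surplus: $1700.

Ordered from highest: Bidder D $53700, then Bidder X $52000, then Bidder N $50500, then Bidder M $26300, then Bidder S $4300.
Bidder D wins with the top bid and pays the second-highest, $52000.
Surplus = $53700 − $52000 = $1700.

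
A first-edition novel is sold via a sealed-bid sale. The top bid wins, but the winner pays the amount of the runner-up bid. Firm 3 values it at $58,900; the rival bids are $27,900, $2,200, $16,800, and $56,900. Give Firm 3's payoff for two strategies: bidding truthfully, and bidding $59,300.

The highest competing bid is $56,900.
Bidding truthfully at $58,900: Firm 3 has the top bid, wins, and pays the second-highest bid $56,900. Payoff = $58,900 − $56,900 = $2,000.
Bidding $59,300: Firm 3 has the top bid, wins, and pays the second-highest bid $56,900. Payoff = $58,900 − $56,900 = $2,000.
The bid only affects whether you win, not the price — here both bids land on the same side of the top rival bid, so the deviation is payoff-neutral.

(a) $2,000  (b) $2,000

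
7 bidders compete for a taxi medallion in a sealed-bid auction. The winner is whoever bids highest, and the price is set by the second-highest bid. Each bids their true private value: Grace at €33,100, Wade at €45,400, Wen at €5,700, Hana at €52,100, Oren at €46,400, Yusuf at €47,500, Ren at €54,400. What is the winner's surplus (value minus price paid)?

Sorted high to low: Ren €54,400; Hana €52,100; Yusuf €47,500; Oren €46,400; Wade €45,400; Grace €33,100; Wen €5,700.
Ren wins with the top bid and pays the second-highest, €52,100.
Surplus = €54,400 − €52,100 = €2,300.

Winner's surplus: €2,300.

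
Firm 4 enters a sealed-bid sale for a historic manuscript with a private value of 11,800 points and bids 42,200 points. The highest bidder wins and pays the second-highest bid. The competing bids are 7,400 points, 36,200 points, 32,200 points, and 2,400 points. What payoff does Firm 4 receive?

The bidder's payoff: -24,400 points.

Highest competing bid: 36,200 points.
Firm 4's bid 42,200 points is the highest overall, so Firm 4 wins and pays the second-highest bid, 36,200 points.
Payoff = value − price = 11,800 points − 36,200 points = -24,400 points.
Overbidding won the item at a price above value — truthful bidding would have avoided this loss.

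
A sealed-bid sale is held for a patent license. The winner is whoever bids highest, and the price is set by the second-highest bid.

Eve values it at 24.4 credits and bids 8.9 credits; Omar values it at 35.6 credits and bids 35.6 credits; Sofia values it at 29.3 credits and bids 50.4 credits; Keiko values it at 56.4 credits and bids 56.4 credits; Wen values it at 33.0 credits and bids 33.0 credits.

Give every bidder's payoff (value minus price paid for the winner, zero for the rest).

Eve 0.0 credits, Omar 0.0 credits, Sofia 0.0 credits, Keiko 6.0 credits, Wen 0.0 credits.

Ranking the bids: Keiko 56.4 credits > Sofia 50.4 credits > Omar 35.6 credits > Wen 33.0 credits > Eve 8.9 credits.
Keiko has the top bid and wins; the price is the second-highest bid, 50.4 credits.
Keiko's payoff = 56.4 credits − 50.4 credits = 6.0 credits. All other bidders lose, so their payoff is 0.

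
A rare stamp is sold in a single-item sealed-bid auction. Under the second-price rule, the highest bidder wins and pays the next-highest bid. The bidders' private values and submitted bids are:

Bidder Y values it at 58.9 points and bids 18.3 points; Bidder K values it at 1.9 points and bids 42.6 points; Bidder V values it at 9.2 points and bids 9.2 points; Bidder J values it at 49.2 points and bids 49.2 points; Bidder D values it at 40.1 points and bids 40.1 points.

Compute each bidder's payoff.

Sorted high to low: Bidder J 49.2 points; Bidder K 42.6 points; Bidder D 40.1 points; Bidder Y 18.3 points; Bidder V 9.2 points.
Bidder J has the top bid and wins; the price is the second-highest bid, 42.6 points.
Bidder J's payoff = 49.2 points − 42.6 points = 6.6 points. All other bidders lose, so their payoff is 0.

Bidder Y 0.0 points, Bidder K 0.0 points, Bidder V 0.0 points, Bidder J 6.6 points, Bidder D 0.0 points.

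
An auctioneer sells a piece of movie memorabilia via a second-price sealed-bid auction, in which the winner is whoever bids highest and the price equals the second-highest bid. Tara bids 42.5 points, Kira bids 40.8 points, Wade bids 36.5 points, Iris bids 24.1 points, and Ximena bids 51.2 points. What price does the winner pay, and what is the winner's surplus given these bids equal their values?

Ordered from highest: Ximena 51.2 points > Tara 42.5 points > Kira 40.8 points > Wade 36.5 points > Iris 24.1 points.
Ximena is the highest bidder, so Ximena wins.
Under the second-price rule, the price is the second-highest bid: 42.5 points.
Surplus = 51.2 points − 42.5 points = 8.7 points.

Price 42.5 points; surplus 8.7 points.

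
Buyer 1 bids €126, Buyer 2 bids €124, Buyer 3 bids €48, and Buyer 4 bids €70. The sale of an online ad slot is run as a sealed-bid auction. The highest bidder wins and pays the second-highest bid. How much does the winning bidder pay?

Ranking the bids: Buyer 1 €126; Buyer 2 €124; Buyer 4 €70; Buyer 3 €48.
Buyer 1 has the highest bid, so Buyer 1 wins.
The second-highest bid is €124, so that is what Buyer 1 pays.

€124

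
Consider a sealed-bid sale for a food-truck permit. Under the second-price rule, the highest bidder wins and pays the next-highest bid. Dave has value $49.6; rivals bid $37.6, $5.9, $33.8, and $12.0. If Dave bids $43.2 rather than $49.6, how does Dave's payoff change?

Change in payoff: $0.0.

The highest competing bid is $37.6.
Bidding truthfully at $49.6: Dave has the top bid, wins, and pays the second-highest bid $37.6. Payoff = $49.6 − $37.6 = $12.0.
Bidding $43.2: Dave has the top bid, wins, and pays the second-highest bid $37.6. Payoff = $49.6 − $37.6 = $12.0.
Change = $12.0 − $12.0 = $0.0.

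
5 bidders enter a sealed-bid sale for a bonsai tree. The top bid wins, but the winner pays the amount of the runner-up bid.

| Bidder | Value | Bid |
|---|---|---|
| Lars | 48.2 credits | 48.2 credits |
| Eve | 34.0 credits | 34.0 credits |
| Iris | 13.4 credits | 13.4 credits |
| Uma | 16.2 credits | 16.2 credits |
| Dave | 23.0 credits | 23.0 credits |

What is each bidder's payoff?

Sorted high to low: Lars 48.2 credits, then Eve 34.0 credits, then Dave 23.0 credits, then Uma 16.2 credits, then Iris 13.4 credits.
Lars has the top bid and wins; the price is the second-highest bid, 34.0 credits.
Lars's payoff = 48.2 credits − 34.0 credits = 14.2 credits. All other bidders lose, so their payoff is 0.

Lars 14.2 credits, Eve 0.0 credits, Iris 0.0 credits, Uma 0.0 credits, Dave 0.0 credits.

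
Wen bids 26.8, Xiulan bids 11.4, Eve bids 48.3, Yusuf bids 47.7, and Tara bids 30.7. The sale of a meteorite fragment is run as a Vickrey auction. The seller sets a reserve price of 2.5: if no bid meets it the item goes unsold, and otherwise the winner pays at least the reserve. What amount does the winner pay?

47.7

Ranking the bids: Eve 48.3 > Yusuf 47.7 > Tara 30.7 > Wen 26.8 > Xiulan 11.4.
Eve has the highest bid, so Eve wins.
The second-highest bid is 47.7, which exceeds the reserve, so that sets the price.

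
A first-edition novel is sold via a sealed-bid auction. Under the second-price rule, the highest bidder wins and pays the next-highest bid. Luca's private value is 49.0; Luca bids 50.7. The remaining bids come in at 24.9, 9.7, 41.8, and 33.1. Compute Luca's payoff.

Payoff = 7.2.

Highest competing bid: 41.8.
Luca's bid 50.7 is the highest overall, so Luca wins and pays the second-highest bid, 41.8.
Payoff = value − price = 49.0 − 41.8 = 7.2.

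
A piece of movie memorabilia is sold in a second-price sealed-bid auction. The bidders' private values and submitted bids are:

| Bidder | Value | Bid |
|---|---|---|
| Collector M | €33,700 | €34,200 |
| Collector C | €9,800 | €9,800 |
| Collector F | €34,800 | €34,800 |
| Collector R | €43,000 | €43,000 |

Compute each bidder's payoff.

Collector M €0, Collector C €0, Collector F €0, Collector R €8,200.

Ranking the bids: Collector R €43,000; Collector F €34,800; Collector M €34,200; Collector C €9,800.
Collector R has the top bid and wins; the price is the second-highest bid, €34,800.
Collector R's payoff = €43,000 − €34,800 = €8,200. All other bidders lose, so their payoff is 0.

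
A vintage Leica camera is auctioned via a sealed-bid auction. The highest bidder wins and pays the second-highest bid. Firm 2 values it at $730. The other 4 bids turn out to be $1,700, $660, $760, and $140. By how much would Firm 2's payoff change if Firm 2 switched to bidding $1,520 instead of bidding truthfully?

The highest competing bid is $1,700.
Bidding truthfully at $730: the top bid is $1,700 (a rival), so Firm 2 loses. Payoff = $0.
Bidding $1,520: the top bid is $1,700 (a rival), so Firm 2 loses. Payoff = $0.
Change = $0 − $0 = $0.

Change in payoff: $0.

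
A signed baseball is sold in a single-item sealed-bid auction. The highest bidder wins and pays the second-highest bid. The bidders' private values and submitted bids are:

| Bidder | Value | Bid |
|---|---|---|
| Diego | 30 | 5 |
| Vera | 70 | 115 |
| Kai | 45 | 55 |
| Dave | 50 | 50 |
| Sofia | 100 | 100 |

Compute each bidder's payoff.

Diego 0, Vera -30, Kai 0, Dave 0, Sofia 0.

Ranking the bids: Vera 115; Sofia 100; Kai 55; Dave 50; Diego 5.
Vera has the top bid and wins; the price is the second-highest bid, 100.
Vera's payoff = 70 − 100 = -30. All other bidders lose, so their payoff is 0.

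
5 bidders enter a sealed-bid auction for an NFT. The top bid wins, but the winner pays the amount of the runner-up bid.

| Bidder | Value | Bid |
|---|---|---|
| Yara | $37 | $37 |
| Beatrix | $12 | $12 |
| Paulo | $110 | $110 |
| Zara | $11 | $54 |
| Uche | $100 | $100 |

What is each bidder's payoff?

Ordered from highest: Paulo $110; Uche $100; Zara $54; Yara $37; Beatrix $12.
Paulo has the top bid and wins; the price is the second-highest bid, $100.
Paulo's payoff = $110 − $100 = $10. All other bidders lose, so their payoff is 0.

Yara $0, Beatrix $0, Paulo $10, Zara $0, Uche $0.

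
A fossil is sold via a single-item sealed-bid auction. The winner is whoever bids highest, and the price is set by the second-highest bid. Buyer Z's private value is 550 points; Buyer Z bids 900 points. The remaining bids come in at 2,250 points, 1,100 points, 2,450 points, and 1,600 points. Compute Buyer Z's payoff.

0 points

Highest competing bid: 2,450 points.
Buyer Z's bid 900 points is not the highest, so Buyer Z loses, pays nothing, and earns zero payoff.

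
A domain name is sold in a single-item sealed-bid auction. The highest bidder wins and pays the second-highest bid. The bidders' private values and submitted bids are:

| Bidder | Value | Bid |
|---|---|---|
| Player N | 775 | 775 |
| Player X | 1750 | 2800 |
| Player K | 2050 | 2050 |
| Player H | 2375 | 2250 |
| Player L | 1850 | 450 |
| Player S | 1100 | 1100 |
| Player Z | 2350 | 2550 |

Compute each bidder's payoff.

Payoffs: Player N 0, Player X -800, Player K 0, Player H 0, Player L 0, Player S 0, Player Z 0.

Bids in descending order: Player X 2800; Player Z 2550; Player H 2250; Player K 2050; Player S 1100; Player N 775; Player L 450.
Player X has the top bid and wins; the price is the second-highest bid, 2550.
Player X's payoff = 1750 − 2550 = -800. All other bidders lose, so their payoff is 0.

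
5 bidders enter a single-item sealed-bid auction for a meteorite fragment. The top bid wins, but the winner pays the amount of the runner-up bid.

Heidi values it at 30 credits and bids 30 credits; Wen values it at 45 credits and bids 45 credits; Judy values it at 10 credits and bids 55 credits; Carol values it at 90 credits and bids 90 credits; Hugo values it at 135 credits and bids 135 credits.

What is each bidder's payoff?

Payoffs: Heidi 0 credits, Wen 0 credits, Judy 0 credits, Carol 0 credits, Hugo 45 credits.

Bids in descending order: Hugo 135 credits; Carol 90 credits; Judy 55 credits; Wen 45 credits; Heidi 30 credits.
Hugo has the top bid and wins; the price is the second-highest bid, 90 credits.
Hugo's payoff = 135 credits − 90 credits = 45 credits. All other bidders lose, so their payoff is 0.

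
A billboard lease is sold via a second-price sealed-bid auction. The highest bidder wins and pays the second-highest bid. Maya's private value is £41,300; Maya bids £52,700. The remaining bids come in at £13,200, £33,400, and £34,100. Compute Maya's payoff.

Highest competing bid: £34,100.
Maya's bid £52,700 is the highest overall, so Maya wins and pays the second-highest bid, £34,100.
Payoff = value − price = £41,300 − £34,100 = £7,200.

Maya's payoff: £7,200.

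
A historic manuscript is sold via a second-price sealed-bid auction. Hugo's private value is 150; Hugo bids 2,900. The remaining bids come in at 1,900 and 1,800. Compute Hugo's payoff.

-1,750

Highest competing bid: 1,900.
Hugo's bid 2,900 is the highest overall, so Hugo wins and pays the second-highest bid, 1,900.
Payoff = value − price = 150 − 1,900 = -1,750.
Overbidding won the item at a price above value — truthful bidding would have avoided this loss.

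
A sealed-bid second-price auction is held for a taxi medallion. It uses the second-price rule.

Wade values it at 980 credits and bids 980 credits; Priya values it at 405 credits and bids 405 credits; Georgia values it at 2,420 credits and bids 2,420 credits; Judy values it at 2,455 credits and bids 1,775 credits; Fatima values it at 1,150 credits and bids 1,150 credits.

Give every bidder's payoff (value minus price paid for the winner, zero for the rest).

Payoffs: Wade 0 credits, Priya 0 credits, Georgia 645 credits, Judy 0 credits, Fatima 0 credits.

Sorted high to low: Georgia 2,420 credits; Judy 1,775 credits; Fatima 1,150 credits; Wade 980 credits; Priya 405 credits.
Georgia has the top bid and wins; the price is the second-highest bid, 1,775 credits.
Georgia's payoff = 2,420 credits − 1,775 credits = 645 credits. All other bidders lose, so their payoff is 0.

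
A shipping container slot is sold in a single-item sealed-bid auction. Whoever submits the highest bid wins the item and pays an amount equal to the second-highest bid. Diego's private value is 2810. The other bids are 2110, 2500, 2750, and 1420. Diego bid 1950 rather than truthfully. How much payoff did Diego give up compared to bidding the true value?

Regret: 60.

The highest competing bid is 2750.
Bidding truthfully at 2810: Diego has the top bid, wins, and pays the second-highest bid 2750. Payoff = 2810 − 2750 = 60.
Bidding 1950: the top bid is 2750 (a rival), so Diego loses. Payoff = 0.
Regret = truthful payoff − actual payoff = 60 − 0 = 60.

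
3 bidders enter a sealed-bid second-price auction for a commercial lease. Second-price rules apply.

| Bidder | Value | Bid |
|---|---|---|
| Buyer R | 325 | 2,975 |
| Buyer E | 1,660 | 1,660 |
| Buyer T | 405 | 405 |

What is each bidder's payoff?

Sorted high to low: Buyer R 2,975 > Buyer E 1,660 > Buyer T 405.
Buyer R has the top bid and wins; the price is the second-highest bid, 1,660.
Buyer R's payoff = 325 − 1,660 = -1,335. All other bidders lose, so their payoff is 0.

Buyer R -1,335, Buyer E 0, Buyer T 0.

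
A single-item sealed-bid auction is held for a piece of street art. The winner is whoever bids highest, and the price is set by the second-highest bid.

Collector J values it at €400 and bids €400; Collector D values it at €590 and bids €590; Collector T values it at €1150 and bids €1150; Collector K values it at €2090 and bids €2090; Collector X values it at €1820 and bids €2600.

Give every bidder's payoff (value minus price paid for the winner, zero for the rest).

Collector J €0, Collector D €0, Collector T €0, Collector K €0, Collector X -€270.

Sorted high to low: Collector X €2600 > Collector K €2090 > Collector T €1150 > Collector D €590 > Collector J €400.
Collector X has the top bid and wins; the price is the second-highest bid, €2090.
Collector X's payoff = €1820 − €2090 = -€270. All other bidders lose, so their payoff is 0.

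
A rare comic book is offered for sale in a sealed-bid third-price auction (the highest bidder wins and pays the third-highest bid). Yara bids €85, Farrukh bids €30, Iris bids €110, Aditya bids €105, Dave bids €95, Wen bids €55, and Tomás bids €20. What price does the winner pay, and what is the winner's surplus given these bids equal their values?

Sorted high to low: Iris €110 > Aditya €105 > Dave €95 > Yara €85 > Wen €55 > Farrukh €30 > Tomás €20.
Iris is the highest bidder, so Iris wins.
Under the third-price rule, the price is the third-highest bid: €95.
Surplus = €110 − €95 = €15.

Price €95; surplus €15.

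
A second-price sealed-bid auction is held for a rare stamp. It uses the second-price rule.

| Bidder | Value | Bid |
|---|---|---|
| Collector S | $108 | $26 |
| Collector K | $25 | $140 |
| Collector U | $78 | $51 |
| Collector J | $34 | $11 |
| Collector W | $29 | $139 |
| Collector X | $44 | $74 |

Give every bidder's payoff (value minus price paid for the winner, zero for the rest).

Sorted high to low: Collector K $140 > Collector W $139 > Collector X $74 > Collector U $51 > Collector S $26 > Collector J $11.
Collector K has the top bid and wins; the price is the second-highest bid, $139.
Collector K's payoff = $25 − $139 = -$114. All other bidders lose, so their payoff is 0.

Collector S $0, Collector K -$114, Collector U $0, Collector J $0, Collector W $0, Collector X $0.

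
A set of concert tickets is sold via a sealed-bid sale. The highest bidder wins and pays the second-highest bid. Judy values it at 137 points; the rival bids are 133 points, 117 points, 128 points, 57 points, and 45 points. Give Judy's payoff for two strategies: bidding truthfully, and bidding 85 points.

The highest competing bid is 133 points.
Bidding truthfully at 137 points: Judy has the top bid, wins, and pays the second-highest bid 133 points. Payoff = 137 points − 133 points = 4 points.
Bidding 85 points: the top bid is 133 points (a rival), so Judy loses. Payoff = 0 points.

(a) 4 points  (b) 0 points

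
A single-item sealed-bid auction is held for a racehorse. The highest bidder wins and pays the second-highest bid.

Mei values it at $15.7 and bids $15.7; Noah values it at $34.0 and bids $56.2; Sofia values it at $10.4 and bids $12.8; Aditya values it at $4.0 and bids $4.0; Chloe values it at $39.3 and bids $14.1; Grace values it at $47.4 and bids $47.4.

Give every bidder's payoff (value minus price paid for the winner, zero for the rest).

Mei $0.0, Noah -$13.4, Sofia $0.0, Aditya $0.0, Chloe $0.0, Grace $0.0.

Bids in descending order: Noah $56.2, then Grace $47.4, then Mei $15.7, then Chloe $14.1, then Sofia $12.8, then Aditya $4.0.
Noah has the top bid and wins; the price is the second-highest bid, $47.4.
Noah's payoff = $34.0 − $47.4 = -$13.4. All other bidders lose, so their payoff is 0.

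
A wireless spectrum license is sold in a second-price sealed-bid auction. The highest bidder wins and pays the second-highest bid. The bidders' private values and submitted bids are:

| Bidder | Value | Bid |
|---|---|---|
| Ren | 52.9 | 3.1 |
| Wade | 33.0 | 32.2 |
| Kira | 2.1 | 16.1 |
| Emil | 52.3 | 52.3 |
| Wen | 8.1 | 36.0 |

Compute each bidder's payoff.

Ordered from highest: Emil 52.3; Wen 36.0; Wade 32.2; Kira 16.1; Ren 3.1.
Emil has the top bid and wins; the price is the second-highest bid, 36.0.
Emil's payoff = 52.3 − 36.0 = 16.3. All other bidders lose, so their payoff is 0.

Ren 0.0, Wade 0.0, Kira 0.0, Emil 16.3, Wen 0.0.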